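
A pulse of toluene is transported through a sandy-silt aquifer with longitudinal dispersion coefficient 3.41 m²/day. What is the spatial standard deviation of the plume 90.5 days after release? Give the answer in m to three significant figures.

Dispersive spreading gives a Gaussian with σ² = 2Dt; advection only shifts the center.
σ = √(2 × 3.41 × 90.5) = 24.8 m.

24.8 m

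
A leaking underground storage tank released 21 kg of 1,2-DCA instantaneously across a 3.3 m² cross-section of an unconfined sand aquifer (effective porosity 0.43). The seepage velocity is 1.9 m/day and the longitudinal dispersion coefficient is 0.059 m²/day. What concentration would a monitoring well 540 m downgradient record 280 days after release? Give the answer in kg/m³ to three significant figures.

For an instantaneous plane source, C(x,t) = M/(n_e·A·√(4πDt)) · exp(−(x−vt)²/(4Dt)), with n_e·A the pore (flow) area.
Plume center vt = 1.9 × 280 = 532 m, so the well at 540 m is 8 m downgradient of the peak.
√(4πDt) = 14.41 m, giving peak height M/(n_e·A·√(4πDt)) = 21/(0.43 × 3.3 × 14.41) = 1.027 kg/m³.
(x−vt)²/(4Dt) = (8)²/(4 × 0.059 × 280) = 0.9685; exp(−0.9685) = 0.3797.
C = 1.027 × 0.3797 = 0.390 kg/m³.

0.390 kg/m³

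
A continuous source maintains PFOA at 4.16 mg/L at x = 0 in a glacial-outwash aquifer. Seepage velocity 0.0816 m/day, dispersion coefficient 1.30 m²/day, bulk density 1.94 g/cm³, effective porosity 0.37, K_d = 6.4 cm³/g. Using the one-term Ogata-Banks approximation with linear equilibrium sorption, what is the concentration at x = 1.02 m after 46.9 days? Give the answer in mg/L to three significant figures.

Retardation factor R = 1 + ρ_b·K_d/n = 1 + 1.94 × 6.4/0.37 = 34.56.
Sorption retards both mechanisms: v_R = v/R = 0.002361 m/day, D_R = D/R = 0.03762 m²/day.
v_R·t = 0.002361 × 46.9 = 0.1107309 m; 2√(D_R t) = 2.657 m; argument = (1.02 − 0.1107309)/2.657 = 0.3422.
C = C₀ × ½·erfc(0.3422) = 4.16 × 0.3142 = 1.31 mg/L.

1.31 mg/L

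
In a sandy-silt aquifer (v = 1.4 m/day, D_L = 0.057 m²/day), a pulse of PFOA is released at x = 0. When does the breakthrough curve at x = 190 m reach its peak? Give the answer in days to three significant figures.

For the 1D instantaneous-source solution, setting ∂C/∂t = 0 at fixed x gives v²t² + 2Dt − x² = 0, so t = (√(D² + v²x²) − D)/v².
√(D² + v²x²) = √(0.057² + 1.4² × 190²) = 266.0; v² = 1.96.
t = (266.0 − 0.057)/1.96 = 136 days (vs. the pure-advection estimate x/v = 136 d).

136 days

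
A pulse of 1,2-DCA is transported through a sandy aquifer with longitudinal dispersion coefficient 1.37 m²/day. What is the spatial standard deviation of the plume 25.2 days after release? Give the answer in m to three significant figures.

8.31 m

Dispersive spreading gives a Gaussian with σ² = 2Dt; advection only shifts the center.
σ = √(2 × 1.37 × 25.2) = 8.31 m.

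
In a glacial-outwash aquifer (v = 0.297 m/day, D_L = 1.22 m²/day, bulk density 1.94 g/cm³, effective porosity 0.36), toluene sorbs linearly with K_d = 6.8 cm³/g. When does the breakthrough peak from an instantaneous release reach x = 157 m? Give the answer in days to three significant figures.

Retardation factor R = 1 + ρ_b·K_d/n = 1 + 1.94 × 6.8/0.36 = 37.64.
Sorption retards both mechanisms: v_R = v/R = 0.007891 m/day, D_R = D/R = 0.03241 m²/day.
Peak time from v_R²t² + 2D_R t − x² = 0: t = (√(D_R² + v_R²x²) − D_R)/v_R².
√(D_R² + v_R²x²) = √(0.03241² + 0.007891² × 157²) = 1.239; v_R² = 6.227e-05.
t = (1.239 − 0.03241)/6.227e-05 = 19400 days.

19400 days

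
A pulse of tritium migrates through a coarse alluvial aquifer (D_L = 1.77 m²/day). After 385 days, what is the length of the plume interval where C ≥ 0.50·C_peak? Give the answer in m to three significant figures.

The plume is Gaussian with σ = √(2Dt) = √(2 × 1.77 × 385) = 36.92 m.
C/C_peak = exp(−Δx²/(2σ²)) = 0.50 ⇒ Δx = σ·√(−2 ln 0.50) = 36.92 × 1.177 = 43.45 m.
Width = 2Δx = 86.9 m.

86.9 m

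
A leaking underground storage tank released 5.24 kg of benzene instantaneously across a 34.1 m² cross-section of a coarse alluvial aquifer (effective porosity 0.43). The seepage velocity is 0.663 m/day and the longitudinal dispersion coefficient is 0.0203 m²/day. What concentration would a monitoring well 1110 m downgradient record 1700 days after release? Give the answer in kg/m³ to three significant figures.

0.00206 kg/m³

For an instantaneous plane source, C(x,t) = M/(n_e·A·√(4πDt)) · exp(−(x−vt)²/(4Dt)), with n_e·A the pore (flow) area.
Plume center vt = 0.663 × 1700 = 1127.1 m, so the well at 1110 m is 17.1 m upgradient of the peak.
√(4πDt) = 20.82 m, giving peak height M/(n_e·A·√(4πDt)) = 5.24/(0.43 × 34.1 × 20.82) = 0.01716 kg/m³.
(x−vt)²/(4Dt) = (-17.1)²/(4 × 0.0203 × 1700) = 2.118; exp(−2.118) = 0.1203.
C = 0.01716 × 0.1203 = 0.00206 kg/m³.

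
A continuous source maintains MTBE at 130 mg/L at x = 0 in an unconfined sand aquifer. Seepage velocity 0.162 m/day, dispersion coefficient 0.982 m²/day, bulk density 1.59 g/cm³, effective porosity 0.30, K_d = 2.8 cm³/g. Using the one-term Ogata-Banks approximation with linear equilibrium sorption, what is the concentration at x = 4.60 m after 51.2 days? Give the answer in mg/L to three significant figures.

6.87 mg/L

Retardation factor R = 1 + ρ_b·K_d/n = 1 + 1.59 × 2.8/0.30 = 15.84.
Sorption retards both mechanisms: v_R = v/R = 0.01023 m/day, D_R = D/R = 0.06199 m²/day.
v_R·t = 0.01023 × 51.2 = 0.523776 m; 2√(D_R t) = 3.563 m; argument = (4.60 − 0.523776)/3.563 = 1.144.
C = C₀ × ½·erfc(1.144) = 130 × 0.05285 = 6.87 mg/L.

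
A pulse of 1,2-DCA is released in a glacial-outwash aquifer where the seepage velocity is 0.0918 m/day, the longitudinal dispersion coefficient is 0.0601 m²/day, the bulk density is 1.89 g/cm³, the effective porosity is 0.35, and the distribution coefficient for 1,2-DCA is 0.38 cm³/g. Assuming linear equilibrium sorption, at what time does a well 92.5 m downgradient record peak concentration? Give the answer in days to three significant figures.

3050 days

Retardation factor R = 1 + ρ_b·K_d/n = 1 + 1.89 × 0.38/0.35 = 3.052.
Sorption retards both mechanisms: v_R = v/R = 0.03008 m/day, D_R = D/R = 0.01969 m²/day.
Peak time from v_R²t² + 2D_R t − x² = 0: t = (√(D_R² + v_R²x²) − D_R)/v_R².
√(D_R² + v_R²x²) = √(0.01969² + 0.03008² × 92.5²) = 2.782; v_R² = 0.0009048.
t = (2.782 − 0.01969)/0.0009048 = 3050 days.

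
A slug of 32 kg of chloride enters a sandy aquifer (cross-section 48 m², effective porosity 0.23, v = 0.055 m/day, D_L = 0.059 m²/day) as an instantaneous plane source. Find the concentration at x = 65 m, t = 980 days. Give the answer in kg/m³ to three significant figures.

For an instantaneous plane source, C(x,t) = M/(n_e·A·√(4πDt)) · exp(−(x−vt)²/(4Dt)), with n_e·A the pore (flow) area.
Plume center vt = 0.055 × 980 = 53.9 m, so the well at 65 m is 11.1 m downgradient of the peak.
√(4πDt) = 26.96 m, giving peak height M/(n_e·A·√(4πDt)) = 32/(0.23 × 48 × 26.96) = 0.1075 kg/m³.
(x−vt)²/(4Dt) = (11.1)²/(4 × 0.059 × 980) = 0.5327; exp(−0.5327) = 0.5870.
C = 0.1075 × 0.5870 = 0.0631 kg/m³.

0.0631 kg/m³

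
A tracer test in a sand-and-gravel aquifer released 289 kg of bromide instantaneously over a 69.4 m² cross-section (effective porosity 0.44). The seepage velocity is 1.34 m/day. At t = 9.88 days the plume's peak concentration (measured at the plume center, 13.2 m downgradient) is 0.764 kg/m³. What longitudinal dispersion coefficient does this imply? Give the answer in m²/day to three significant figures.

At the plume center C_max = M/(n_e·A·√(4πDt)), so D = M²/(4πt·(n_e·A·C_max)²).
n_e·A·C_max = 0.44 × 69.4 × 0.764 = 23.33 kg/m.
D = 289²/(4π × 9.88 × 23.33²) = 1.24 m²/day.

1.24 m²/day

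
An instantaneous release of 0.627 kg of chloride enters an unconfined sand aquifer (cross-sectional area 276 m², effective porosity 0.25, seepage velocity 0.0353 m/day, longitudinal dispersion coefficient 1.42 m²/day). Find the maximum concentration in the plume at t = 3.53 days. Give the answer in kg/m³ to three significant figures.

The peak of an instantaneous 1D plume sits at x = vt; there the Gaussian factor is 1 and C_max = M/(n_e·A·√(4πDt)), where n_e·A is the pore area the mass is dissolved in.
√(4πDt) = √(4π × 1.42 × 3.53) = 7.937 m, so C_max = 0.627/(0.25 × 276 × 7.937) = 0.00114 kg/m³.

0.00114 kg/m³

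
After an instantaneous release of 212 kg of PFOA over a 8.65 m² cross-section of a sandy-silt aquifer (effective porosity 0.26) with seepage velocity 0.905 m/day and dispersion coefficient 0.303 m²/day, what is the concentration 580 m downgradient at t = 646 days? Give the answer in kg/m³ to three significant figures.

1.85 kg/m³

For an instantaneous plane source, C(x,t) = M/(n_e·A·√(4πDt)) · exp(−(x−vt)²/(4Dt)), with n_e·A the pore (flow) area.
Plume center vt = 0.905 × 646 = 584.63 m, so the well at 580 m is 4.63 m upgradient of the peak.
√(4πDt) = 49.60 m, giving peak height M/(n_e·A·√(4πDt)) = 212/(0.26 × 8.65 × 49.60) = 1.900 kg/m³.
(x−vt)²/(4Dt) = (-4.63)²/(4 × 0.303 × 646) = 0.02738; exp(−0.02738) = 0.9730.
C = 1.900 × 0.9730 = 1.85 kg/m³.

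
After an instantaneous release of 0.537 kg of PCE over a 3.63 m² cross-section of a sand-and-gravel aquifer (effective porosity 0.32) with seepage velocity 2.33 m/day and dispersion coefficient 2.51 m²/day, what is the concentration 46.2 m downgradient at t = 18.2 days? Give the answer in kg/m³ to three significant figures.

0.0178 kg/m³

For an instantaneous plane source, C(x,t) = M/(n_e·A·√(4πDt)) · exp(−(x−vt)²/(4Dt)), with n_e·A the pore (flow) area.
Plume center vt = 2.33 × 18.2 = 42.406 m, so the well at 46.2 m is 3.794 m downgradient of the peak.
√(4πDt) = 23.96 m, giving peak height M/(n_e·A·√(4πDt)) = 0.537/(0.32 × 3.63 × 23.96) = 0.01929 kg/m³.
(x−vt)²/(4Dt) = (3.794)²/(4 × 2.51 × 18.2) = 0.07878; exp(−0.07878) = 0.9242.
C = 0.01929 × 0.9242 = 0.0178 kg/m³.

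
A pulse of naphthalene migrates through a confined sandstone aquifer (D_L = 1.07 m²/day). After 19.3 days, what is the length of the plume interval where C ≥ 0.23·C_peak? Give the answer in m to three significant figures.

22.0 m

The plume is Gaussian with σ = √(2Dt) = √(2 × 1.07 × 19.3) = 6.427 m.
C/C_peak = exp(−Δx²/(2σ²)) = 0.23 ⇒ Δx = σ·√(−2 ln 0.23) = 6.427 × 1.714 = 11.02 m.
Width = 2Δx = 22.0 m.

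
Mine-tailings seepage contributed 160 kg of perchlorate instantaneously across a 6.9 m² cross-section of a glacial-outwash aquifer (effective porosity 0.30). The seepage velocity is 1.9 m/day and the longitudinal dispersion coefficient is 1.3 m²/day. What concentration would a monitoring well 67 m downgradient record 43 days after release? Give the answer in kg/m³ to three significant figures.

1.11 kg/m³

For an instantaneous plane source, C(x,t) = M/(n_e·A·√(4πDt)) · exp(−(x−vt)²/(4Dt)), with n_e·A the pore (flow) area.
Plume center vt = 1.9 × 43 = 81.7 m, so the well at 67 m is 14.7 m upgradient of the peak.
√(4πDt) = 26.50 m, giving peak height M/(n_e·A·√(4πDt)) = 160/(0.30 × 6.9 × 26.50) = 2.917 kg/m³.
(x−vt)²/(4Dt) = (-14.7)²/(4 × 1.3 × 43) = 0.9664; exp(−0.9664) = 0.3805.
C = 2.917 × 0.3805 = 1.11 kg/m³.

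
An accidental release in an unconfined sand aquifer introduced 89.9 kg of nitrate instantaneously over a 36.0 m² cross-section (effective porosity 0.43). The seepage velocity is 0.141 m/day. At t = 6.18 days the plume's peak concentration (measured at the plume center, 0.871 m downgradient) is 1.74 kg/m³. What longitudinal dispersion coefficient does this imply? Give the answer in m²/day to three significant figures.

At the plume center C_max = M/(n_e·A·√(4πDt)), so D = M²/(4πt·(n_e·A·C_max)²).
n_e·A·C_max = 0.43 × 36.0 × 1.74 = 26.94 kg/m.
D = 89.9²/(4π × 6.18 × 26.94²) = 0.143 m²/day.

0.143 m²/day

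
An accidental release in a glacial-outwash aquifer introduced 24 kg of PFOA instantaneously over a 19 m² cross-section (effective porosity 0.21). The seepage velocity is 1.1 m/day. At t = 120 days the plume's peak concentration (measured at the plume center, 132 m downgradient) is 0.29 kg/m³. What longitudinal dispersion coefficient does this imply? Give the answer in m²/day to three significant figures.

0.285 m²/day

At the plume center C_max = M/(n_e·A·√(4πDt)), so D = M²/(4πt·(n_e·A·C_max)²).
n_e·A·C_max = 0.21 × 19 × 0.29 = 1.157 kg/m.
D = 24²/(4π × 120 × 1.157²) = 0.285 m²/day.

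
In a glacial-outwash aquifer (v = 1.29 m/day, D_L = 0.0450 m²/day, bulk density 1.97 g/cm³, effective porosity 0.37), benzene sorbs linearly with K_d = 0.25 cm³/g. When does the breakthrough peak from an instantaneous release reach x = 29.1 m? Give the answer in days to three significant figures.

Retardation factor R = 1 + ρ_b·K_d/n = 1 + 1.97 × 0.25/0.37 = 2.331.
Sorption retards both mechanisms: v_R = v/R = 0.5534 m/day, D_R = D/R = 0.01931 m²/day.
Peak time from v_R²t² + 2D_R t − x² = 0: t = (√(D_R² + v_R²x²) − D_R)/v_R².
√(D_R² + v_R²x²) = √(0.01931² + 0.5534² × 29.1²) = 16.10; v_R² = 0.3063.
t = (16.10 − 0.01931)/0.3063 = 52.5 days.

52.5 days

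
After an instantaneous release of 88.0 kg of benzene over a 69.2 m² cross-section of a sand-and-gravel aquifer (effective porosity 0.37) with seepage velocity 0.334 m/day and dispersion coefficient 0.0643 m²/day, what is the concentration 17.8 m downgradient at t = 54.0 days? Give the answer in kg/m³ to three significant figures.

0.518 kg/m³

For an instantaneous plane source, C(x,t) = M/(n_e·A·√(4πDt)) · exp(−(x−vt)²/(4Dt)), with n_e·A the pore (flow) area.
Plume center vt = 0.334 × 54.0 = 18.036 m, so the well at 17.8 m is 0.236 m upgradient of the peak.
√(4πDt) = 6.606 m, giving peak height M/(n_e·A·√(4πDt)) = 88.0/(0.37 × 69.2 × 6.606) = 0.5203 kg/m³.
(x−vt)²/(4Dt) = (-0.236)²/(4 × 0.0643 × 54.0) = 0.004010; exp(−0.004010) = 0.9960.
C = 0.5203 × 0.9960 = 0.518 kg/m³.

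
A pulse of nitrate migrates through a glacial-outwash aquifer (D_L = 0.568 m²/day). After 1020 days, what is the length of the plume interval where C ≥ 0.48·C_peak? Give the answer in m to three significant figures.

The plume is Gaussian with σ = √(2Dt) = √(2 × 0.568 × 1020) = 34.04 m.
C/C_peak = exp(−Δx²/(2σ²)) = 0.48 ⇒ Δx = σ·√(−2 ln 0.48) = 34.04 × 1.212 = 41.26 m.
Width = 2Δx = 82.5 m.

82.5 m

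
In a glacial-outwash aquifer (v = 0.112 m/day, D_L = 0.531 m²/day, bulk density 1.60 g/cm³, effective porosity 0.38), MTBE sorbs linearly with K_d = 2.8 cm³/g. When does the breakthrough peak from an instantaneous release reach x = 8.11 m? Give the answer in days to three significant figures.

Retardation factor R = 1 + ρ_b·K_d/n = 1 + 1.60 × 2.8/0.38 = 12.79.
Sorption retards both mechanisms: v_R = v/R = 0.008757 m/day, D_R = D/R = 0.04152 m²/day.
Peak time from v_R²t² + 2D_R t − x² = 0: t = (√(D_R² + v_R²x²) − D_R)/v_R².
√(D_R² + v_R²x²) = √(0.04152² + 0.008757² × 8.11²) = 0.08227; v_R² = 7.669e-05.
t = (0.08227 − 0.04152)/7.669e-05 = 531 days.

531 days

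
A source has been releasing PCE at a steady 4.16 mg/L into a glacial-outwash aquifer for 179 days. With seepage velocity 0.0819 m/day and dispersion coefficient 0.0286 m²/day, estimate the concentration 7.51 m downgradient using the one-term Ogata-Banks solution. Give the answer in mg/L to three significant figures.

4.11 mg/L

For a continuous step input, C/C₀ ≈ ½·erfc((x−vt)/(2√(Dt))).
vt = 0.0819 × 179 = 14.6601 m and 2√(Dt) = 2√(0.0286 × 179) = 4.525 m.
Argument (x−vt)/(2√(Dt)) = (7.51 − 14.6601)/4.525 = -1.580; ½·erfc(-1.580) = 0.9873.
C = 4.16 × 0.9873 = 4.11 mg/L.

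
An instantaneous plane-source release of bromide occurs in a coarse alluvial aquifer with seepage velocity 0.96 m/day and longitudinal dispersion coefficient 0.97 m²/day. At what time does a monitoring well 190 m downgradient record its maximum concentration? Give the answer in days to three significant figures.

For the 1D instantaneous-source solution, setting ∂C/∂t = 0 at fixed x gives v²t² + 2Dt − x² = 0, so t = (√(D² + v²x²) − D)/v².
√(D² + v²x²) = √(0.97² + 0.96² × 190²) = 182.4; v² = 0.9216.
t = (182.4 − 0.97)/0.9216 = 197 days (vs. the pure-advection estimate x/v = 198 d).

197 days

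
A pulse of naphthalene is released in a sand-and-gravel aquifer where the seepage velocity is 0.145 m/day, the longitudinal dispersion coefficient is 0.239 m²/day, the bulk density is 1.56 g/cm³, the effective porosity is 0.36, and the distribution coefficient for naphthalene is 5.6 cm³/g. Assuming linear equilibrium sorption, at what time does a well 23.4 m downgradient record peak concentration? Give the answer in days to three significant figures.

3800 days

Retardation factor R = 1 + ρ_b·K_d/n = 1 + 1.56 × 5.6/0.36 = 25.27.
Sorption retards both mechanisms: v_R = v/R = 0.005738 m/day, D_R = D/R = 0.009458 m²/day.
Peak time from v_R²t² + 2D_R t − x² = 0: t = (√(D_R² + v_R²x²) − D_R)/v_R².
√(D_R² + v_R²x²) = √(0.009458² + 0.005738² × 23.4²) = 0.1346; v_R² = 3.292e-05.
t = (0.1346 − 0.009458)/3.292e-05 = 3800 days.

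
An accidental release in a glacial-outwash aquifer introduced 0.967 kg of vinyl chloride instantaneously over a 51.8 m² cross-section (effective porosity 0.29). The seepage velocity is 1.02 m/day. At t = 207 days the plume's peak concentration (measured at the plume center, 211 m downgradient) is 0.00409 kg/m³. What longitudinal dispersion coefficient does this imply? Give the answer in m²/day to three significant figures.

At the plume center C_max = M/(n_e·A·√(4πDt)), so D = M²/(4πt·(n_e·A·C_max)²).
n_e·A·C_max = 0.29 × 51.8 × 0.00409 = 0.06144 kg/m.
D = 0.967²/(4π × 207 × 0.06144²) = 0.0952 m²/day.

0.0952 m²/day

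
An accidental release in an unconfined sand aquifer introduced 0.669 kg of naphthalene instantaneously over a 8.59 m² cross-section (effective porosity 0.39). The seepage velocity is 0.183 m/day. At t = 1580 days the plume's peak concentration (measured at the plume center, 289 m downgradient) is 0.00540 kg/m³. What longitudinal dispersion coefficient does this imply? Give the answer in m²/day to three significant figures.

At the plume center C_max = M/(n_e·A·√(4πDt)), so D = M²/(4πt·(n_e·A·C_max)²).
n_e·A·C_max = 0.39 × 8.59 × 0.00540 = 0.01809 kg/m.
D = 0.669²/(4π × 1580 × 0.01809²) = 0.0689 m²/day.

0.0689 m²/day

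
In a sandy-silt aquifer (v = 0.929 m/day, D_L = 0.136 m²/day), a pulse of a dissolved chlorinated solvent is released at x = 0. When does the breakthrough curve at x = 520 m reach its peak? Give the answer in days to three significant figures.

560 days

For the 1D instantaneous-source solution, setting ∂C/∂t = 0 at fixed x gives v²t² + 2Dt − x² = 0, so t = (√(D² + v²x²) − D)/v².
√(D² + v²x²) = √(0.136² + 0.929² × 520²) = 483.1; v² = 0.863041.
t = (483.1 − 0.136)/0.863041 = 560 days (vs. the pure-advection estimate x/v = 560 d).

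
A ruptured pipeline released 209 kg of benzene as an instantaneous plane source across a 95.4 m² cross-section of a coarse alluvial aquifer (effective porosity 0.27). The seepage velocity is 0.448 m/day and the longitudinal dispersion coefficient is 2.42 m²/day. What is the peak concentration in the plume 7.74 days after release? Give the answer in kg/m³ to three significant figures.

The peak of an instantaneous 1D plume sits at x = vt; there the Gaussian factor is 1 and C_max = M/(n_e·A·√(4πDt)), where n_e·A is the pore area the mass is dissolved in.
√(4πDt) = √(4π × 2.42 × 7.74) = 15.34 m, so C_max = 209/(0.27 × 95.4 × 15.34) = 0.529 kg/m³.

0.529 kg/m³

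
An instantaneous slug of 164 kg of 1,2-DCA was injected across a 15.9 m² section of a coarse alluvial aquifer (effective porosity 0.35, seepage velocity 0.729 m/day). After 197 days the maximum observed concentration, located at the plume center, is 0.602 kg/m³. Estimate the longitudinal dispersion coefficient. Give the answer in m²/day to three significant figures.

0.968 m²/day

At the plume center C_max = M/(n_e·A·√(4πDt)), so D = M²/(4πt·(n_e·A·C_max)²).
n_e·A·C_max = 0.35 × 15.9 × 0.602 = 3.350 kg/m.
D = 164²/(4π × 197 × 3.350²) = 0.968 m²/day.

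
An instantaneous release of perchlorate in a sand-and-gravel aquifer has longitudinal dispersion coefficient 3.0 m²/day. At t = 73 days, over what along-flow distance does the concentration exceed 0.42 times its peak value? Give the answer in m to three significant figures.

The plume is Gaussian with σ = √(2Dt) = √(2 × 3.0 × 73) = 20.93 m.
C/C_peak = exp(−Δx²/(2σ²)) = 0.42 ⇒ Δx = σ·√(−2 ln 0.42) = 20.93 × 1.317 = 27.56 m.
Width = 2Δx = 55.1 m.

55.1 m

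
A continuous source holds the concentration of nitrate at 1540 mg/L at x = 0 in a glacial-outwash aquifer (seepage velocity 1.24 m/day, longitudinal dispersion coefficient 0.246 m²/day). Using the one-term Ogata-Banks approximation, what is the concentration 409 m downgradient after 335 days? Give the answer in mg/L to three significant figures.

1060 mg/L

For a continuous step input, C/C₀ ≈ ½·erfc((x−vt)/(2√(Dt))).
vt = 1.24 × 335 = 415.4 m and 2√(Dt) = 2√(0.246 × 335) = 18.16 m.
Argument (x−vt)/(2√(Dt)) = (409 − 415.4)/18.16 = -0.3524; ½·erfc(-0.3524) = 0.6909.
C = 1540 × 0.6909 = 1060 mg/L.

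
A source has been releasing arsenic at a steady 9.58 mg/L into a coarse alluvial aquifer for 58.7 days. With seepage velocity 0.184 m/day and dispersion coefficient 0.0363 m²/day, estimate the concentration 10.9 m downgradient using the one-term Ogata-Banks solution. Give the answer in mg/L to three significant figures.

For a continuous step input, C/C₀ ≈ ½·erfc((x−vt)/(2√(Dt))).
vt = 0.184 × 58.7 = 10.8008 m and 2√(Dt) = 2√(0.0363 × 58.7) = 2.919 m.
Argument (x−vt)/(2√(Dt)) = (10.9 − 10.8008)/2.919 = 0.03398; ½·erfc(0.03398) = 0.4808.
C = 9.58 × 0.4808 = 4.61 mg/L.

4.61 mg/L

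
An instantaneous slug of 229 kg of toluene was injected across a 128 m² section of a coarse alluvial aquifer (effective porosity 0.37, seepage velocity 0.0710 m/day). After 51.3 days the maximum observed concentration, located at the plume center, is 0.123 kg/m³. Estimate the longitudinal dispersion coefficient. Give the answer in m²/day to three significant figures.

2.40 m²/day

At the plume center C_max = M/(n_e·A·√(4πDt)), so D = M²/(4πt·(n_e·A·C_max)²).
n_e·A·C_max = 0.37 × 128 × 0.123 = 5.825 kg/m.
D = 229²/(4π × 51.3 × 5.825²) = 2.40 m²/day.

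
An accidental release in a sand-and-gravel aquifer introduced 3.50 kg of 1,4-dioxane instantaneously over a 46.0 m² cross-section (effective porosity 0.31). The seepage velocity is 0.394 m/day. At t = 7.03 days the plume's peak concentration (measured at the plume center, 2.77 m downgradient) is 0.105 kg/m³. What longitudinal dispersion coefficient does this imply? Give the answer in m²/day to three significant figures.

0.0619 m²/day

At the plume center C_max = M/(n_e·A·√(4πDt)), so D = M²/(4πt·(n_e·A·C_max)²).
n_e·A·C_max = 0.31 × 46.0 × 0.105 = 1.497 kg/m.
D = 3.50²/(4π × 7.03 × 1.497²) = 0.0619 m²/day.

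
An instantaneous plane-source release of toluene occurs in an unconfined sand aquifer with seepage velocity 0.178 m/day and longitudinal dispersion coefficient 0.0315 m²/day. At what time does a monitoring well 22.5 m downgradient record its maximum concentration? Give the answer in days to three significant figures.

125 days

For the 1D instantaneous-source solution, setting ∂C/∂t = 0 at fixed x gives v²t² + 2Dt − x² = 0, so t = (√(D² + v²x²) − D)/v².
√(D² + v²x²) = √(0.0315² + 0.178² × 22.5²) = 4.005; v² = 0.031684.
t = (4.005 − 0.0315)/0.031684 = 125 days (vs. the pure-advection estimate x/v = 126 d).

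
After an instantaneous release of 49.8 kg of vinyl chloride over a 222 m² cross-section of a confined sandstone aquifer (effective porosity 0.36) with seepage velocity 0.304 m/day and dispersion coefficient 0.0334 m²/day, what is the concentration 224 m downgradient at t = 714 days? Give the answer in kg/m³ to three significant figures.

0.0217 kg/m³

For an instantaneous plane source, C(x,t) = M/(n_e·A·√(4πDt)) · exp(−(x−vt)²/(4Dt)), with n_e·A the pore (flow) area.
Plume center vt = 0.304 × 714 = 217.056 m, so the well at 224 m is 6.944 m downgradient of the peak.
√(4πDt) = 17.31 m, giving peak height M/(n_e·A·√(4πDt)) = 49.8/(0.36 × 222 × 17.31) = 0.03600 kg/m³.
(x−vt)²/(4Dt) = (6.944)²/(4 × 0.0334 × 714) = 0.5055; exp(−0.5055) = 0.6032.
C = 0.03600 × 0.6032 = 0.0217 kg/m³.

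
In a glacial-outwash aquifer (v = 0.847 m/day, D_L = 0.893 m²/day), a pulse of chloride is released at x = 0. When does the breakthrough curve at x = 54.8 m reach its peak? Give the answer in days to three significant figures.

63.5 days

For the 1D instantaneous-source solution, setting ∂C/∂t = 0 at fixed x gives v²t² + 2Dt − x² = 0, so t = (√(D² + v²x²) − D)/v².
√(D² + v²x²) = √(0.893² + 0.847² × 54.8²) = 46.42; v² = 0.717409.
t = (46.42 − 0.893)/0.717409 = 63.5 days (vs. the pure-advection estimate x/v = 64.7 d).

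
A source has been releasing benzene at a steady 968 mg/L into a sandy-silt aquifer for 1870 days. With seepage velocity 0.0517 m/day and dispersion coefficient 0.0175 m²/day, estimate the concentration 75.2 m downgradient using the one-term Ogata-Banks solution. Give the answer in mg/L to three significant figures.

964 mg/L

For a continuous step input, C/C₀ ≈ ½·erfc((x−vt)/(2√(Dt))).
vt = 0.0517 × 1870 = 96.679 m and 2√(Dt) = 2√(0.0175 × 1870) = 11.44 m.
Argument (x−vt)/(2√(Dt)) = (75.2 − 96.679)/11.44 = -1.878; ½·erfc(-1.878) = 0.9960.
C = 968 × 0.9960 = 964 mg/L.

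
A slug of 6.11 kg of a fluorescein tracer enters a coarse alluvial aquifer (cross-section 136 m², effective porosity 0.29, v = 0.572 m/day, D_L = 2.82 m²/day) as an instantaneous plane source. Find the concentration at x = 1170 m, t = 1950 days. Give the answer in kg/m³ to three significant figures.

For an instantaneous plane source, C(x,t) = M/(n_e·A·√(4πDt)) · exp(−(x−vt)²/(4Dt)), with n_e·A the pore (flow) area.
Plume center vt = 0.572 × 1950 = 1115.4 m, so the well at 1170 m is 54.6 m downgradient of the peak.
√(4πDt) = 262.9 m, giving peak height M/(n_e·A·√(4πDt)) = 6.11/(0.29 × 136 × 262.9) = 0.0005893 kg/m³.
(x−vt)²/(4Dt) = (54.6)²/(4 × 2.82 × 1950) = 0.1355; exp(−0.1355) = 0.8733.
C = 0.0005893 × 0.8733 = 0.000515 kg/m³.

0.000515 kg/m³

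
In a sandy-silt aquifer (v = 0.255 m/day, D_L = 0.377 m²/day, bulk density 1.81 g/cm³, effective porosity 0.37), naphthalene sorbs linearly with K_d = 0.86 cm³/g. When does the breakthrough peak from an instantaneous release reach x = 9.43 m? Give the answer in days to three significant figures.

165 days

Retardation factor R = 1 + ρ_b·K_d/n = 1 + 1.81 × 0.86/0.37 = 5.207.
Sorption retards both mechanisms: v_R = v/R = 0.04897 m/day, D_R = D/R = 0.07240 m²/day.
Peak time from v_R²t² + 2D_R t − x² = 0: t = (√(D_R² + v_R²x²) − D_R)/v_R².
√(D_R² + v_R²x²) = √(0.07240² + 0.04897² × 9.43²) = 0.4674; v_R² = 0.002398.
t = (0.4674 − 0.07240)/0.002398 = 165 days.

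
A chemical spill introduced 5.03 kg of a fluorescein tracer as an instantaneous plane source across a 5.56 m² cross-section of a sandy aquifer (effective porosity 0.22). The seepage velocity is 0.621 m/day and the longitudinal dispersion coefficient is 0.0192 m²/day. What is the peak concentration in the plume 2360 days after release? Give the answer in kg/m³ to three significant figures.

0.172 kg/m³

The peak of an instantaneous 1D plume sits at x = vt; there the Gaussian factor is 1 and C_max = M/(n_e·A·√(4πDt)), where n_e·A is the pore area the mass is dissolved in.
√(4πDt) = √(4π × 0.0192 × 2360) = 23.86 m, so C_max = 5.03/(0.22 × 5.56 × 23.86) = 0.172 kg/m³.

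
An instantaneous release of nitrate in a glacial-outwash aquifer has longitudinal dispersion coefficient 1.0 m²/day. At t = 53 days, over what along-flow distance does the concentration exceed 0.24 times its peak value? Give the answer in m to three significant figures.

The plume is Gaussian with σ = √(2Dt) = √(2 × 1.0 × 53) = 10.30 m.
C/C_peak = exp(−Δx²/(2σ²)) = 0.24 ⇒ Δx = σ·√(−2 ln 0.24) = 10.30 × 1.689 = 17.40 m.
Width = 2Δx = 34.8 m.

34.8 m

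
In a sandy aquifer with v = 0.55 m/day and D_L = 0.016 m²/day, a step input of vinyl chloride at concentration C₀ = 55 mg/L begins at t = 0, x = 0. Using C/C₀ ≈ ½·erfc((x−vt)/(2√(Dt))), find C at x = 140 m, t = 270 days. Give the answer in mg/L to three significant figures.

54.9 mg/L

For a continuous step input, C/C₀ ≈ ½·erfc((x−vt)/(2√(Dt))).
vt = 0.55 × 270 = 148.5 m and 2√(Dt) = 2√(0.016 × 270) = 4.157 m.
Argument (x−vt)/(2√(Dt)) = (140 − 148.5)/4.157 = -2.045; ½·erfc(-2.045) = 0.9981.
C = 55 × 0.9981 = 54.9 mg/L.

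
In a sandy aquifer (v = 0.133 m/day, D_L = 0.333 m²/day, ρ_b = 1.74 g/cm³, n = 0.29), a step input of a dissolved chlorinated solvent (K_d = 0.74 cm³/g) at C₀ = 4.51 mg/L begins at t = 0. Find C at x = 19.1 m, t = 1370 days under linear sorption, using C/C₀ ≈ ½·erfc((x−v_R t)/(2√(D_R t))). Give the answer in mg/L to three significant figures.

Retardation factor R = 1 + ρ_b·K_d/n = 1 + 1.74 × 0.74/0.29 = 5.440.
Sorption retards both mechanisms: v_R = v/R = 0.02445 m/day, D_R = D/R = 0.06121 m²/day.
v_R·t = 0.02445 × 1370 = 33.4965 m; 2√(D_R t) = 18.31 m; argument = (19.1 − 33.4965)/18.31 = -0.7863.
C = C₀ × ½·erfc(-0.7863) = 4.51 × 0.8669 = 3.91 mg/L.

3.91 mg/L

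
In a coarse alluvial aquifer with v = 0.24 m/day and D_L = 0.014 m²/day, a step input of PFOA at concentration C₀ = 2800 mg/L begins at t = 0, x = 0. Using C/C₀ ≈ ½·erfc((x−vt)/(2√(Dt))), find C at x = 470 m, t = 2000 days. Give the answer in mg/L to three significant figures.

2550 mg/L

For a continuous step input, C/C₀ ≈ ½·erfc((x−vt)/(2√(Dt))).
vt = 0.24 × 2000 = 480 m and 2√(Dt) = 2√(0.014 × 2000) = 10.58 m.
Argument (x−vt)/(2√(Dt)) = (470 − 480)/10.58 = -0.9452; ½·erfc(-0.9452) = 0.9093.
C = 2800 × 0.9093 = 2550 mg/L.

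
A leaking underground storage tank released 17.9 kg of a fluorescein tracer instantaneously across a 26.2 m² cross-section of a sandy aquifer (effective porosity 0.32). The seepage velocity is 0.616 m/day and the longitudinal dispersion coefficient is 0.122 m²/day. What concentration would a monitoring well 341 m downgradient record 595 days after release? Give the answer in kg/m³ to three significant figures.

For an instantaneous plane source, C(x,t) = M/(n_e·A·√(4πDt)) · exp(−(x−vt)²/(4Dt)), with n_e·A the pore (flow) area.
Plume center vt = 0.616 × 595 = 366.52 m, so the well at 341 m is 25.52 m upgradient of the peak.
√(4πDt) = 30.20 m, giving peak height M/(n_e·A·√(4πDt)) = 17.9/(0.32 × 26.2 × 30.20) = 0.07070 kg/m³.
(x−vt)²/(4Dt) = (-25.52)²/(4 × 0.122 × 595) = 2.243; exp(−2.243) = 0.1061.
C = 0.07070 × 0.1061 = 0.00750 kg/m³.

0.00750 kg/m³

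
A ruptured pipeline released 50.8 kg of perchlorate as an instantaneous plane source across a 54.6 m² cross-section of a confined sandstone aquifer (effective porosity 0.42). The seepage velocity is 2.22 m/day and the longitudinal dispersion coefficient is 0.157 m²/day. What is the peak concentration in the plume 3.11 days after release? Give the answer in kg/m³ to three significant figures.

0.894 kg/m³

The peak of an instantaneous 1D plume sits at x = vt; there the Gaussian factor is 1 and C_max = M/(n_e·A·√(4πDt)), where n_e·A is the pore area the mass is dissolved in.
√(4πDt) = √(4π × 0.157 × 3.11) = 2.477 m, so C_max = 50.8/(0.42 × 54.6 × 2.477) = 0.894 kg/m³.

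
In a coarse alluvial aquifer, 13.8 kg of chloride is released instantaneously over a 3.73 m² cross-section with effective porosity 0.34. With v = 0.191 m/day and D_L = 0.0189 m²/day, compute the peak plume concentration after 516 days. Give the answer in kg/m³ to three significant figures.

0.983 kg/m³

The peak of an instantaneous 1D plume sits at x = vt; there the Gaussian factor is 1 and C_max = M/(n_e·A·√(4πDt)), where n_e·A is the pore area the mass is dissolved in.
√(4πDt) = √(4π × 0.0189 × 516) = 11.07 m, so C_max = 13.8/(0.34 × 3.73 × 11.07) = 0.983 kg/m³.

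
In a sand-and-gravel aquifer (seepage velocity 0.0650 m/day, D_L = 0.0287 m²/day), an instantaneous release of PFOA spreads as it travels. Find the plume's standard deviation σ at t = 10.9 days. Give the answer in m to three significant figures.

Dispersive spreading gives a Gaussian with σ² = 2Dt; advection only shifts the center.
σ = √(2 × 0.0287 × 10.9) = 0.791 m.

0.791 m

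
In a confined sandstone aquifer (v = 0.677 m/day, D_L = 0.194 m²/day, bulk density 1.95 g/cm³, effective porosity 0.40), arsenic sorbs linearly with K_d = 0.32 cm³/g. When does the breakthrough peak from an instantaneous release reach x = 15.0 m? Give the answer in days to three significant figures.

55.6 days

Retardation factor R = 1 + ρ_b·K_d/n = 1 + 1.95 × 0.32/0.40 = 2.560.
Sorption retards both mechanisms: v_R = v/R = 0.2645 m/day, D_R = D/R = 0.07578 m²/day.
Peak time from v_R²t² + 2D_R t − x² = 0: t = (√(D_R² + v_R²x²) − D_R)/v_R².
√(D_R² + v_R²x²) = √(0.07578² + 0.2645² × 15.0²) = 3.968; v_R² = 0.06996.
t = (3.968 − 0.07578)/0.06996 = 55.6 days.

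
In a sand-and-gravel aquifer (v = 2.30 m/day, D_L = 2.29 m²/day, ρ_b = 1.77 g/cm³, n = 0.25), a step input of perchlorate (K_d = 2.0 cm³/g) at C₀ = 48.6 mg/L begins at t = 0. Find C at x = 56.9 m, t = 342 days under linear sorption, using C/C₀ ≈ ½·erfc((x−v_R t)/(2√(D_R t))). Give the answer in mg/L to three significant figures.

Retardation factor R = 1 + ρ_b·K_d/n = 1 + 1.77 × 2.0/0.25 = 15.16.
Sorption retards both mechanisms: v_R = v/R = 0.1517 m/day, D_R = D/R = 0.1511 m²/day.
v_R·t = 0.1517 × 342 = 51.8814 m; 2√(D_R t) = 14.38 m; argument = (56.9 − 51.8814)/14.38 = 0.3490.
C = C₀ × ½·erfc(0.3490) = 48.6 × 0.3108 = 15.1 mg/L.

15.1 mg/L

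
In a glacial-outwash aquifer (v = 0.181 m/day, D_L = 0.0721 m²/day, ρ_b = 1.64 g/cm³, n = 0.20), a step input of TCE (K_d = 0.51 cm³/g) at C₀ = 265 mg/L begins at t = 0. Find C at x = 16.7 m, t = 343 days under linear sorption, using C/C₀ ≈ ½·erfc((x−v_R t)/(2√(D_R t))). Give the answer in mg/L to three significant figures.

16.8 mg/L

Retardation factor R = 1 + ρ_b·K_d/n = 1 + 1.64 × 0.51/0.20 = 5.182.
Sorption retards both mechanisms: v_R = v/R = 0.03493 m/day, D_R = D/R = 0.01391 m²/day.
v_R·t = 0.03493 × 343 = 11.98099 m; 2√(D_R t) = 4.369 m; argument = (16.7 − 11.98099)/4.369 = 1.080.
C = C₀ × ½·erfc(1.080) = 265 × 0.06334 = 16.8 mg/L.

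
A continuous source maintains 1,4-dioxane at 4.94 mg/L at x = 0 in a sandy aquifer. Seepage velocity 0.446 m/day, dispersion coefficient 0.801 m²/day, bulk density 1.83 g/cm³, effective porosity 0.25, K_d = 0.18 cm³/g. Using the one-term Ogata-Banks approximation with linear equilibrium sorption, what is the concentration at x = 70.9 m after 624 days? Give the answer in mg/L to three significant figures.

4.90 mg/L

Retardation factor R = 1 + ρ_b·K_d/n = 1 + 1.83 × 0.18/0.25 = 2.318.
Sorption retards both mechanisms: v_R = v/R = 0.1924 m/day, D_R = D/R = 0.3456 m²/day.
v_R·t = 0.1924 × 624 = 120.0576 m; 2√(D_R t) = 29.37 m; argument = (70.9 − 120.0576)/29.37 = -1.674.
C = C₀ × ½·erfc(-1.674) = 4.94 × 0.9910 = 4.90 mg/L.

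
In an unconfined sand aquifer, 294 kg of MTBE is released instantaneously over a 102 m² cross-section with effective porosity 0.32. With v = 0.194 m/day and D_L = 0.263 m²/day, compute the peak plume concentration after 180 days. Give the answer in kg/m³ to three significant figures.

The peak of an instantaneous 1D plume sits at x = vt; there the Gaussian factor is 1 and C_max = M/(n_e·A·√(4πDt)), where n_e·A is the pore area the mass is dissolved in.
√(4πDt) = √(4π × 0.263 × 180) = 24.39 m, so C_max = 294/(0.32 × 102 × 24.39) = 0.369 kg/m³.

0.369 kg/m³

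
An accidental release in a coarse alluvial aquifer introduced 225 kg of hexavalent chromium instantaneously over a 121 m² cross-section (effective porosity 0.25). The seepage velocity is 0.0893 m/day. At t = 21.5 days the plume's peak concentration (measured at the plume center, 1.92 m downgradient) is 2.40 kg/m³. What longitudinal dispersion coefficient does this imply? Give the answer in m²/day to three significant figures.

At the plume center C_max = M/(n_e·A·√(4πDt)), so D = M²/(4πt·(n_e·A·C_max)²).
n_e·A·C_max = 0.25 × 121 × 2.40 = 72.60 kg/m.
D = 225²/(4π × 21.5 × 72.60²) = 0.0356 m²/day.

0.0356 m²/day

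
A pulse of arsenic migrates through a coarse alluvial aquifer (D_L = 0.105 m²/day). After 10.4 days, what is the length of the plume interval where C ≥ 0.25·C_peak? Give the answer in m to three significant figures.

The plume is Gaussian with σ = √(2Dt) = √(2 × 0.105 × 10.4) = 1.478 m.
C/C_peak = exp(−Δx²/(2σ²)) = 0.25 ⇒ Δx = σ·√(−2 ln 0.25) = 1.478 × 1.665 = 2.461 m.
Width = 2Δx = 4.92 m.

4.92 m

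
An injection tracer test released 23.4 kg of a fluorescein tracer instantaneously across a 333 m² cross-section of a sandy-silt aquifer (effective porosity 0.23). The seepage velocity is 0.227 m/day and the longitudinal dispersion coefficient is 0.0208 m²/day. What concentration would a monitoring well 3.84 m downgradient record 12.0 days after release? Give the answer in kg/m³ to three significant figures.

0.0496 kg/m³

For an instantaneous plane source, C(x,t) = M/(n_e·A·√(4πDt)) · exp(−(x−vt)²/(4Dt)), with n_e·A the pore (flow) area.
Plume center vt = 0.227 × 12.0 = 2.724 m, so the well at 3.84 m is 1.116 m downgradient of the peak.
√(4πDt) = 1.771 m, giving peak height M/(n_e·A·√(4πDt)) = 23.4/(0.23 × 333 × 1.771) = 0.1725 kg/m³.
(x−vt)²/(4Dt) = (1.116)²/(4 × 0.0208 × 12.0) = 1.247; exp(−1.247) = 0.2874.
C = 0.1725 × 0.2874 = 0.0496 kg/m³.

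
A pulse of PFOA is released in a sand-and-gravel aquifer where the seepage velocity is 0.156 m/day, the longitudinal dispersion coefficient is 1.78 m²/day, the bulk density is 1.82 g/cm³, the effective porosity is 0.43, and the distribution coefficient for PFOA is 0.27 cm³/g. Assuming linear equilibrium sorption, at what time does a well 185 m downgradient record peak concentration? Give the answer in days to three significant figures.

Retardation factor R = 1 + ρ_b·K_d/n = 1 + 1.82 × 0.27/0.43 = 2.143.
Sorption retards both mechanisms: v_R = v/R = 0.07280 m/day, D_R = D/R = 0.8306 m²/day.
Peak time from v_R²t² + 2D_R t − x² = 0: t = (√(D_R² + v_R²x²) − D_R)/v_R².
√(D_R² + v_R²x²) = √(0.8306² + 0.07280² × 185²) = 13.49; v_R² = 0.005300.
t = (13.49 − 0.8306)/0.005300 = 2390 days.

2390 days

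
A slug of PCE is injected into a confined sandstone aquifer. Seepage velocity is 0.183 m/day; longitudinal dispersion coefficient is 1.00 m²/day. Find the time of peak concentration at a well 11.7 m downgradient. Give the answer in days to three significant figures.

40.7 days

For the 1D instantaneous-source solution, setting ∂C/∂t = 0 at fixed x gives v²t² + 2Dt − x² = 0, so t = (√(D² + v²x²) − D)/v².
√(D² + v²x²) = √(1.00² + 0.183² × 11.7²) = 2.363; v² = 0.033489.
t = (2.363 − 1.00)/0.033489 = 40.7 days (vs. the pure-advection estimate x/v = 63.9 d).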